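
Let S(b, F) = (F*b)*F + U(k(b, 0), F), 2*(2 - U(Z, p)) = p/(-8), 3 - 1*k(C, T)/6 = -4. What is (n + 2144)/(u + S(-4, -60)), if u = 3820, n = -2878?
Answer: 2936/42327 ≈ 0.069365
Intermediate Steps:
k(C, T) = 42 (k(C, T) = 18 - 6*(-4) = 18 + 24 = 42)
U(Z, p) = 2 + p/16 (U(Z, p) = 2 - p/(2*(-8)) = 2 - p*(-1)/(2*8) = 2 - (-1)*p/16 = 2 + p/16)
S(b, F) = 2 + F/16 + b*F² (S(b, F) = (F*b)*F + (2 + F/16) = b*F² + (2 + F/16) = 2 + F/16 + b*F²)
(n + 2144)/(u + S(-4, -60)) = (-2878 + 2144)/(3820 + (2 + (1/16)*(-60) - 4*(-60)²)) = -734/(3820 + (2 - 15/4 - 4*3600)) = -734/(3820 + (2 - 15/4 - 14400)) = -734/(3820 - 57607/4) = -734/(-42327/4) = -734*(-4/42327) = 2936/42327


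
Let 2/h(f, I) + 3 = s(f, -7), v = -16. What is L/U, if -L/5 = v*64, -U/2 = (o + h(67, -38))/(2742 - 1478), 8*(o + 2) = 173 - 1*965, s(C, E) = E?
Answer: 8089600/253 ≈ 31975.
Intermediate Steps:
h(f, I) = -1/5 (h(f, I) = 2/(-3 - 7) = 2/(-10) = 2*(-1/10) = -1/5)
o = -101 (o = -2 + (173 - 1*965)/8 = -2 + (173 - 965)/8 = -2 + (1/8)*(-792) = -2 - 99 = -101)
U = 253/1580 (U = -2*(-101 - 1/5)/(2742 - 1478) = -(-1012)/(5*1264) = -2*(-253/3160) = 253/1580 ≈ 0.16013)
L = 5120 (L = -(-80)*64 = -5*(-1024) = 5120)
L/U = 5120/(253/1580) = 5120*(1580/253) = 8089600/253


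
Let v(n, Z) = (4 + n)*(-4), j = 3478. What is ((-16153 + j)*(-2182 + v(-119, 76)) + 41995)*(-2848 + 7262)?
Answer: 96526874830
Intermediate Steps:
v(n, Z) = -16 - 4*n
((-16153 + j)*(-2182 + v(-119, 76)) + 41995)*(-2848 + 7262) = ((-16153 + 3478)*(-2182 + (-16 - 4*(-119))) + 41995)*(-2848 + 7262) = (-12675*(-2182 + (-16 + 476)) + 41995)*4414 = (-12675*(-2182 + 460) + 41995)*4414 = (-12675*(-1722) + 41995)*4414 = (21826350 + 41995)*4414 = 21868345*4414 = 96526874830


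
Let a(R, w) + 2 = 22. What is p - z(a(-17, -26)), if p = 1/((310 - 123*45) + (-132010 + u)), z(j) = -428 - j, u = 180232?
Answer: 19262657/42997 ≈ 448.00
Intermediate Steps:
a(R, w) = 20 (a(R, w) = -2 + 22 = 20)
p = 1/42997 (p = 1/((310 - 123*45) + (-132010 + 180232)) = 1/((310 - 5535) + 48222) = 1/(-5225 + 48222) = 1/42997 ≈ 2.3257e-5)
p - z(a(-17, -26)) = 1/42997 - (-428 - 1*20) = 1/42997 - (-428 - 20) = 1/42997 - 1*(-448) = 1/42997 + 448 = 19262657/42997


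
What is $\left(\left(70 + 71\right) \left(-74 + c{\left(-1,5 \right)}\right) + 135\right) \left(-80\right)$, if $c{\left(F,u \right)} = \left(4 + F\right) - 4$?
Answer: $835200$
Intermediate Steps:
$c{\left(F,u \right)} = F$
$\left(\left(70 + 71\right) \left(-74 + c{\left(-1,5 \right)}\right) + 135\right) \left(-80\right) = \left(\left(70 + 71\right) \left(-74 - 1\right) + 135\right) \left(-80\right) = \left(141 \left(-75\right) + 135\right) \left(-80\right) = \left(-10575 + 135\right) \left(-80\right) = \left(-10440\right) \left(-80\right) = 835200$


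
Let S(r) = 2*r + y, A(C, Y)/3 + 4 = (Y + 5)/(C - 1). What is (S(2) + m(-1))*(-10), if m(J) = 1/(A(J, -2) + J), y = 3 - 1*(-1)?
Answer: -556/7 ≈ -79.429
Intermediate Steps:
A(C, Y) = -12 + 3*(5 + Y)/(-1 + C) (A(C, Y) = -12 + 3*((Y + 5)/(C - 1)) = -12 + 3*((5 + Y)/(-1 + C)) = -12 + 3*(5 + Y)/(-1 + C))
y = 4 (y = 3 + 1 = 4)
m(J) = 1/(J + 3*(7 - 4*J)/(-1 + J)) (m(J) = 1/(3*(9 - 2 - 4*J)/(-1 + J) + J) = 1/(3*(7 - 4*J)/(-1 + J) + J) = 1/(J + 3*(7 - 4*J)/(-1 + J)))
S(r) = 4 + 2*r (S(r) = 2*r + 4 = 4 + 2*r)
(S(2) + m(-1))*(-10) = ((4 + 2*2) + (-1 - 1)/(21 + (-1)**2 - 13*(-1)))*(-10) = ((4 + 4) - 2/(21 + 1 + 13))*(-10) = (8 - 2/35)*(-10) = (278/35)*(-10) = -556/7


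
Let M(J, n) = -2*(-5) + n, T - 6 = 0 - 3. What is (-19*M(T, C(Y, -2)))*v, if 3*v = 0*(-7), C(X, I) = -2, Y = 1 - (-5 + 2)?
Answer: 0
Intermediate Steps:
T = 3 (T = 6 + (0 - 3) = 6 - 3 = 3)
Y = 4 (Y = 1 - 1*(-3) = 1 + 3 = 4)
M(J, n) = 10 + n
v = 0 (v = (0*(-7))/3 = (⅓)*0 = 0)
(-19*M(T, C(Y, -2)))*v = -19*(10 - 2)*0 = -19*8*0 = -152*0 = 0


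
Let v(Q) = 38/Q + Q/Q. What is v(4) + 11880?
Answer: 23781/2 ≈ 11891.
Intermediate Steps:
v(Q) = 1 + 38/Q (v(Q) = 38/Q + 1 = 1 + 38/Q)
v(4) + 11880 = (38 + 4)/4 + 11880 = (¼)*42 + 11880 = 21/2 + 11880 = 23781/2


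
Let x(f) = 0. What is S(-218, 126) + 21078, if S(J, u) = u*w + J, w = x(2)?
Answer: 20860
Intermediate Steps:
w = 0
S(J, u) = J (S(J, u) = u*0 + J = 0 + J = J)
S(-218, 126) + 21078 = -218 + 21078 = 20860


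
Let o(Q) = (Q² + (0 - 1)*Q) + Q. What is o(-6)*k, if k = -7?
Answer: -252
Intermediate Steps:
o(Q) = Q² (o(Q) = (Q² - Q) + Q = Q²)
o(-6)*k = (-6)²*(-7) = 36*(-7) = -252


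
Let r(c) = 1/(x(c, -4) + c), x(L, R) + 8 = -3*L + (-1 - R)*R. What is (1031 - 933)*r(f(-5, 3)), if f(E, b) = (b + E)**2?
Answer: -7/2 ≈ -3.5000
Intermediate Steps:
f(E, b) = (E + b)**2
x(L, R) = -8 - 3*L + R*(-1 - R) (x(L, R) = -8 + (-3*L + (-1 - R)*R) = -8 + (-3*L + R*(-1 - R)) = -8 - 3*L + R*(-1 - R))
r(c) = 1/(-20 - 2*c) (r(c) = 1/((-8 - 1*(-4) - 1*(-4)**2 - 3*c) + c) = 1/((-8 + 4 - 1*16 - 3*c) + c) = 1/((-8 + 4 - 16 - 3*c) + c) = 1/((-20 - 3*c) + c) = 1/(-20 - 2*c))
(1031 - 933)*r(f(-5, 3)) = (1031 - 933)*(-1/(20 + 2*(-5 + 3)**2)) = 98*(-1/(20 + 2*(-2)**2)) = 98*(-1/(20 + 2*4)) = 98*(-1/(20 + 8)) = 98*(-1/28) = -7/2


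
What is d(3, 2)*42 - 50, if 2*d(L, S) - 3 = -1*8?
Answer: -155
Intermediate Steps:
d(L, S) = -5/2 (d(L, S) = 3/2 + (-1*8)/2 = 3/2 + (1/2)*(-8) = 3/2 - 4 = -5/2)
d(3, 2)*42 - 50 = -5/2*42 - 50 = -105 - 50 = -155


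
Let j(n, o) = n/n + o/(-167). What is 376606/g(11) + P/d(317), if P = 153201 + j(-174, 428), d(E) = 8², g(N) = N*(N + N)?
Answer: 2554141745/646624 ≈ 3950.0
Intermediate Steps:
j(n, o) = 1 - o/167 (j(n, o) = 1 + o*(-1/167) = 1 - o/167)
g(N) = 2*N² (g(N) = N*(2*N) = 2*N²)
d(E) = 64
P = 25584306/167 (P = 153201 + (1 - 1/167*428) = 153201 + (1 - 428/167) = 153201 - 261/167 = 25584306/167 ≈ 1.5320e+5)
376606/g(11) + P/d(317) = 376606/((2*11²)) + (25584306/167)/64 = 376606/((2*121)) + (25584306/167)*(1/64) = 376606/242 + 12792153/5344 = 376606*(1/242) + 12792153/5344 = 188303/121 + 12792153/5344 = 2554141745/646624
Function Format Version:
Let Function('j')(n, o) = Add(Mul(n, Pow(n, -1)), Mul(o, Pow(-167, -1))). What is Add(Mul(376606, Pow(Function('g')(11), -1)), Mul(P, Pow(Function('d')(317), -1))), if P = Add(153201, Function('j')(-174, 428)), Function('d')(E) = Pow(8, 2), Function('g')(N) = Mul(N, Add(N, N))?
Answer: Rational(2554141745, 646624) ≈ 3950.0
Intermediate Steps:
Function('j')(n, o) = Add(1, Mul(Rational(-1, 167), o)) (Function('j')(n, o) = Add(1, Mul(o, Rational(-1, 167))) = Add(1, Mul(Rational(-1, 167), o)))
Function('g')(N) = Mul(2, Pow(N, 2)) (Function('g')(N) = Mul(N, Mul(2, N)) = Mul(2, Pow(N, 2)))
Function('d')(E) = 64
P = Rational(25584306, 167) (P = Add(153201, Add(1, Mul(Rational(-1, 167), 428))) = Add(153201, Add(1, Rational(-428, 167))) = Add(153201, Rational(-261, 167)) = Rational(25584306, 167) ≈ 1.5320e+5)
Add(Mul(376606, Pow(Function('g')(11), -1)), Mul(P, Pow(Function('d')(317), -1))) = Add(Mul(376606, Pow(Mul(2, Pow(11, 2)), -1)), Mul(Rational(25584306, 167), Pow(64, -1))) = Add(Mul(376606, Pow(Mul(2, 121), -1)), Mul(Rational(25584306, 167), Rational(1, 64))) = Add(Mul(376606, Pow(242, -1)), Rational(12792153, 5344)) = Add(Mul(376606, Rational(1, 242)), Rational(12792153, 5344)) = Add(Rational(188303, 121), Rational(12792153, 5344)) = Rational(2554141745, 646624)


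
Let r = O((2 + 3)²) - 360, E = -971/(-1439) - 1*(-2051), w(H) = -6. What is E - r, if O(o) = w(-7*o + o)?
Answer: 3479034/1439 ≈ 2417.7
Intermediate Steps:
E = 2952360/1439 (E = -971*(-1/1439) + 2051 = 971/1439 + 2051 = 2952360/1439 ≈ 2051.7)
O(o) = -6
r = -366 (r = -6 - 360 = -366)
E - r = 2952360/1439 - 1*(-366) = 2952360/1439 + 366 = 3479034/1439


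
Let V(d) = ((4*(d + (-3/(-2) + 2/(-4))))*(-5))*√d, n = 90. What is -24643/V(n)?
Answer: 24643*√10/54600 ≈ 1.4273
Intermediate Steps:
V(d) = √d*(-20 - 20*d) (V(d) = ((4*(d + (-3*(-½) + 2*(-¼))))*(-5))*√d = ((4*(d + (3/2 - ½)))*(-5))*√d = ((4*(d + 1))*(-5))*√d = ((4*(1 + d))*(-5))*√d = ((4 + 4*d)*(-5))*√d = (-20 - 20*d)*√d = √d*(-20 - 20*d))
-24643/V(n) = -24643*√10/(600*(-1 - 1*90)) = -24643*√10/(600*(-1 - 90)) = -24643*(-√10/54600) = -(-24643)*√10/54600 = 24643*√10/54600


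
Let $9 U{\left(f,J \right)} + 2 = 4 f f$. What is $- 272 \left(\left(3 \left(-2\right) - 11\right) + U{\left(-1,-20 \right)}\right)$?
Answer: $\frac{41072}{9} \approx 4563.6$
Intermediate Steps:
$U{\left(f,J \right)} = - \frac{2}{9} + \frac{4 f^{2}}{9}$ ($U{\left(f,J \right)} = - \frac{2}{9} + \frac{4 f f}{9} = - \frac{2}{9} + \frac{4 f^{2}}{9}$)
$- 272 \left(\left(3 \left(-2\right) - 11\right) + U{\left(-1,-20 \right)}\right) = - 272 \left(\left(3 \left(-2\right) - 11\right) - \left(\frac{2}{9} - \frac{4 \left(-1\right)^{2}}{9}\right)\right) = - 272 \left(\left(-6 - 11\right) + \left(- \frac{2}{9} + \frac{4}{9} \cdot 1\right)\right) = - 272 \left(-17 + \left(- \frac{2}{9} + \frac{4}{9}\right)\right) = - 272 \left(-17 + \frac{2}{9}\right) = \left(-272\right) \left(- \frac{151}{9}\right) = \frac{41072}{9}$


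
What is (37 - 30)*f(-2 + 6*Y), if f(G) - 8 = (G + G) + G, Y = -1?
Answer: -112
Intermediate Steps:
f(G) = 8 + 3*G (f(G) = 8 + ((G + G) + G) = 8 + (2*G + G) = 8 + 3*G)
(37 - 30)*f(-2 + 6*Y) = (37 - 30)*(8 + 3*(-2 + 6*(-1))) = 7*(8 + 3*(-2 - 6)) = 7*(8 + 3*(-8)) = 7*(8 - 24) = 7*(-16) = -112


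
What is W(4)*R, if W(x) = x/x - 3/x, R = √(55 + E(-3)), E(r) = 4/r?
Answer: √483/12 ≈ 1.8314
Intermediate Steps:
R = √483/3 (R = √(55 + 4/(-3)) = √(55 + 4*(-⅓)) = √(55 - 4/3) = √(161/3) = √483/3 ≈ 7.3258)
W(x) = 1 - 3/x
W(4)*R = ((-3 + 4)/4)*(√483/3) = ((¼)*1)*(√483/3) = (√483/3)/4 = √483/12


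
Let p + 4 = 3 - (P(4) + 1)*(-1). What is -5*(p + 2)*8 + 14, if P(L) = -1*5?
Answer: 134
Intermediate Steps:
P(L) = -5
p = -5 (p = -4 + (3 - (-5 + 1)*(-1)) = -4 + (3 - (-4)*(-1)) = -4 + (3 - 1*4) = -4 + (3 - 4) = -4 - 1 = -5)
-5*(p + 2)*8 + 14 = -5*(-5 + 2)*8 + 14 = -5*(-3)*8 + 14 = 15*8 + 14 = 120 + 14 = 134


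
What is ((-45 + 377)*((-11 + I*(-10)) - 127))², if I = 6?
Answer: 4321221696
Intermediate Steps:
((-45 + 377)*((-11 + I*(-10)) - 127))² = ((-45 + 377)*((-11 + 6*(-10)) - 127))² = (332*((-11 - 60) - 127))² = (332*(-71 - 127))² = (332*(-198))² = (-65736)² = 4321221696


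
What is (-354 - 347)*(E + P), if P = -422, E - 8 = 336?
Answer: 54678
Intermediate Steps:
E = 344 (E = 8 + 336 = 344)
(-354 - 347)*(E + P) = (-354 - 347)*(344 - 422) = -701*(-78) = 54678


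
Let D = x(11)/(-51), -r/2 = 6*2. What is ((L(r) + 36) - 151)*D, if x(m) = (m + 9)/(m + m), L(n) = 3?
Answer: 1120/561 ≈ 1.9964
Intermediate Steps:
r = -24 (r = -12*2 = -2*12 = -24)
x(m) = (9 + m)/(2*m) (x(m) = (9 + m)/((2*m)) = (9 + m)*(1/(2*m)) = (9 + m)/(2*m))
D = -10/561 (D = ((½)*(9 + 11)/11)/(-51) = ((½)*(1/11)*20)*(-1/51) = (10/11)*(-1/51) = -10/561 ≈ -0.017825)
((L(r) + 36) - 151)*D = ((3 + 36) - 151)*(-10/561) = (39 - 151)*(-10/561) = -112*(-10/561) = 1120/561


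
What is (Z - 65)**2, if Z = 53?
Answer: 144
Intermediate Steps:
(Z - 65)**2 = (53 - 65)**2 = (-12)**2 = 144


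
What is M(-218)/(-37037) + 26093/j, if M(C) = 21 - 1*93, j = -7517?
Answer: -965865217/278407129 ≈ -3.4693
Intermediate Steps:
M(C) = -72 (M(C) = 21 - 93 = -72)
M(-218)/(-37037) + 26093/j = -72/(-37037) + 26093/(-7517) = -72*(-1/37037) + 26093*(-1/7517) = 72/37037 - 26093/7517 = -965865217/278407129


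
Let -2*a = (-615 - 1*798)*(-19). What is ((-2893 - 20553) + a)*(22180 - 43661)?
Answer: 1583987459/2 ≈ 7.9199e+8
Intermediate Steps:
a = -26847/2 (a = -(-615 - 1*798)*(-19)/2 = -(-615 - 798)*(-19)/2 = -(-1413)*(-19)/2 = -1/2*26847 = -26847/2 ≈ -13424.)
((-2893 - 20553) + a)*(22180 - 43661) = ((-2893 - 20553) - 26847/2)*(22180 - 43661) = (-23446 - 26847/2)*(-21481) = -73739/2*(-21481) = 1583987459/2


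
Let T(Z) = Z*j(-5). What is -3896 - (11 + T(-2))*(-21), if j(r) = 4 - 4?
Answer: -3665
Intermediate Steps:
j(r) = 0
T(Z) = 0 (T(Z) = Z*0 = 0)
-3896 - (11 + T(-2))*(-21) = -3896 - (11 + 0)*(-21) = -3896 - 11*(-21) = -3896 - 1*(-231) = -3896 + 231 = -3665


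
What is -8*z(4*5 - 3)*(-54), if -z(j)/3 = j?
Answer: -22032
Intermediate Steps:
z(j) = -3*j
-8*z(4*5 - 3)*(-54) = -(-24)*(4*5 - 3)*(-54) = -(-24)*(20 - 3)*(-54) = -(-24)*17*(-54) = -8*(-51)*(-54) = 408*(-54) = -22032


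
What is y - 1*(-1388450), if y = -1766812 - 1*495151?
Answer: -873513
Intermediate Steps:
y = -2261963 (y = -1766812 - 495151 = -2261963)
y - 1*(-1388450) = -2261963 - 1*(-1388450) = -2261963 + 1388450 = -873513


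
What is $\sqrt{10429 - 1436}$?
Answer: $23 \sqrt{17} \approx 94.831$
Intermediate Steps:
$\sqrt{10429 - 1436} = \sqrt{8993} = 23 \sqrt{17}$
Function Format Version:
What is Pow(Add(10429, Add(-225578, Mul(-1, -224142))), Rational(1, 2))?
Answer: Mul(23, Pow(17, Rational(1, 2))) ≈ 94.831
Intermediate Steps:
Pow(Add(10429, Add(-225578, Mul(-1, -224142))), Rational(1, 2)) = Pow(Add(10429, Add(-225578, 224142)), Rational(1, 2)) = Pow(Add(10429, -1436), Rational(1, 2)) = Pow(8993, Rational(1, 2)) = Mul(23, Pow(17, Rational(1, 2)))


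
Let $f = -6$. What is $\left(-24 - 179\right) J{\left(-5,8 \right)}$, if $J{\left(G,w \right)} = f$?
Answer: $1218$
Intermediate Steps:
$J{\left(G,w \right)} = -6$
$\left(-24 - 179\right) J{\left(-5,8 \right)} = \left(-24 - 179\right) \left(-6\right) = \left(-203\right) \left(-6\right) = 1218$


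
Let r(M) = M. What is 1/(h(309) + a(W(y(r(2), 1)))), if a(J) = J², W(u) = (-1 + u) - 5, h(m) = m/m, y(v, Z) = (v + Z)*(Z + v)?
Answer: ⅒ ≈ 0.10000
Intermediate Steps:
y(v, Z) = (Z + v)² (y(v, Z) = (Z + v)*(Z + v) = (Z + v)²)
h(m) = 1
W(u) = -6 + u
1/(h(309) + a(W(y(r(2), 1)))) = 1/(1 + (-6 + (1 + 2)²)²) = 1/(1 + (-6 + 3²)²) = 1/(1 + (-6 + 9)²) = 1/(1 + 3²) = 1/(1 + 9) = 1/10 = ⅒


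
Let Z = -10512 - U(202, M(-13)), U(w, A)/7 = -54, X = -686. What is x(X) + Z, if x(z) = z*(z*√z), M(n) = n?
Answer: -10134 + 3294172*I*√14 ≈ -10134.0 + 1.2326e+7*I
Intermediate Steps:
U(w, A) = -378 (U(w, A) = 7*(-54) = -378)
x(z) = z^(5/2) (x(z) = z*z^(3/2) = z^(5/2))
Z = -10134 (Z = -10512 - 1*(-378) = -10512 + 378 = -10134)
x(X) + Z = (-686)^(5/2) - 10134 = 3294172*I*√14 - 10134 = -10134 + 3294172*I*√14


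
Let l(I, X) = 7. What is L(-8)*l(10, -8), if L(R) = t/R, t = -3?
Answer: 21/8 ≈ 2.6250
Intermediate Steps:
L(R) = -3/R
L(-8)*l(10, -8) = -3/(-8)*7 = -3*(-1/8)*7 = (3/8)*7 = 21/8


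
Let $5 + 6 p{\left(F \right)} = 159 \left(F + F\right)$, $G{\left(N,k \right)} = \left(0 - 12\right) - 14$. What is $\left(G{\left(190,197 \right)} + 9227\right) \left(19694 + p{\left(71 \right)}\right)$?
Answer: $\frac{431640379}{2} \approx 2.1582 \cdot 10^{8}$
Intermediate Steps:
$G{\left(N,k \right)} = -26$ ($G{\left(N,k \right)} = \left(0 - 12\right) - 14 = -12 - 14 = -26$)
$p{\left(F \right)} = - \frac{5}{6} + 53 F$ ($p{\left(F \right)} = - \frac{5}{6} + \frac{159 \left(F + F\right)}{6} = - \frac{5}{6} + \frac{159 \cdot 2 F}{6} = - \frac{5}{6} + \frac{318 F}{6} = - \frac{5}{6} + 53 F$)
$\left(G{\left(190,197 \right)} + 9227\right) \left(19694 + p{\left(71 \right)}\right) = \left(-26 + 9227\right) \left(19694 + \left(- \frac{5}{6} + 53 \cdot 71\right)\right) = 9201 \left(19694 + \left(- \frac{5}{6} + 3763\right)\right) = 9201 \left(19694 + \frac{22573}{6}\right) = 9201 \cdot \frac{140737}{6} = \frac{431640379}{2}$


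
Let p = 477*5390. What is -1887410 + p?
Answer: 683620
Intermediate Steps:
p = 2571030
-1887410 + p = -1887410 + 2571030 = 683620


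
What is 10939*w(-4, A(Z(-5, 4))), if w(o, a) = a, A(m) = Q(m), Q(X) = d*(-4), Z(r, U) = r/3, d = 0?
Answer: 0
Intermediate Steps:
Z(r, U) = r/3 (Z(r, U) = r*(⅓) = r/3)
Q(X) = 0 (Q(X) = 0*(-4) = 0)
A(m) = 0
10939*w(-4, A(Z(-5, 4))) = 10939*0 = 0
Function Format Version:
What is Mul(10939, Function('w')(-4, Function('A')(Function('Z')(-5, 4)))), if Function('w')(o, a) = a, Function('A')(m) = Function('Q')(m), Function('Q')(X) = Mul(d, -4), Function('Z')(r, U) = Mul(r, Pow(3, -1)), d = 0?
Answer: 0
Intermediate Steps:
Function('Z')(r, U) = Mul(Rational(1, 3), r) (Function('Z')(r, U) = Mul(r, Rational(1, 3)) = Mul(Rational(1, 3), r))
Function('Q')(X) = 0 (Function('Q')(X) = Mul(0, -4) = 0)
Function('A')(m) = 0
Mul(10939, Function('w')(-4, Function('A')(Function('Z')(-5, 4)))) = Mul(10939, 0) = 0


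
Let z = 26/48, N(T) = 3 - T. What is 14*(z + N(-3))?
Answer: 1099/12 ≈ 91.583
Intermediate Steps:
z = 13/24 (z = 26*(1/48) = 13/24 ≈ 0.54167)
14*(z + N(-3)) = 14*(13/24 + (3 - 1*(-3))) = 14*(13/24 + (3 + 3)) = 14*(13/24 + 6) = 14*(157/24) = 1099/12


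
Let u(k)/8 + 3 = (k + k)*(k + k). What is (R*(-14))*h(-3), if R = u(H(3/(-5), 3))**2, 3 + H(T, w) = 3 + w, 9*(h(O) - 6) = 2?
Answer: -6071296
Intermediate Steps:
h(O) = 56/9 (h(O) = 6 + (1/9)*2 = 6 + 2/9 = 56/9)
H(T, w) = w (H(T, w) = -3 + (3 + w) = w)
u(k) = -24 + 32*k**2 (u(k) = -24 + 8*((k + k)*(k + k)) = -24 + 8*((2*k)*(2*k)) = -24 + 8*(4*k**2) = -24 + 32*k**2)
R = 69696 (R = (-24 + 32*3**2)**2 = (-24 + 32*9)**2 = (-24 + 288)**2 = 264**2 = 69696)
(R*(-14))*h(-3) = (69696*(-14))*(56/9) = -975744*56/9 = -6071296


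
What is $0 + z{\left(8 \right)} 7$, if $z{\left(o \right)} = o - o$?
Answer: $0$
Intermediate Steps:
$z{\left(o \right)} = 0$
$0 + z{\left(8 \right)} 7 = 0 + 0 \cdot 7 = 0 + 0 = 0$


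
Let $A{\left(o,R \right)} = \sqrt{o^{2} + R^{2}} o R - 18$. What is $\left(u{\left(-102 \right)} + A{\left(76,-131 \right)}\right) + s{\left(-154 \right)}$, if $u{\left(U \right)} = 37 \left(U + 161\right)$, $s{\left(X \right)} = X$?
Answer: $2011 - 9956 \sqrt{22937} \approx -1.5058 \cdot 10^{6}$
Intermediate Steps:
$A{\left(o,R \right)} = -18 + R o \sqrt{R^{2} + o^{2}}$ ($A{\left(o,R \right)} = \sqrt{R^{2} + o^{2}} o R - 18 = o \sqrt{R^{2} + o^{2}} R - 18 = R o \sqrt{R^{2} + o^{2}} - 18 = -18 + R o \sqrt{R^{2} + o^{2}}$)
$u{\left(U \right)} = 5957 + 37 U$ ($u{\left(U \right)} = 37 \left(161 + U\right) = 5957 + 37 U$)
$\left(u{\left(-102 \right)} + A{\left(76,-131 \right)}\right) + s{\left(-154 \right)} = \left(\left(5957 + 37 \left(-102\right)\right) - \left(18 + 9956 \sqrt{\left(-131\right)^{2} + 76^{2}}\right)\right) - 154 = \left(\left(5957 - 3774\right) - \left(18 + 9956 \sqrt{17161 + 5776}\right)\right) - 154 = \left(2183 - \left(18 + 9956 \sqrt{22937}\right)\right) - 154 = \left(2165 - 9956 \sqrt{22937}\right) - 154 = 2011 - 9956 \sqrt{22937}$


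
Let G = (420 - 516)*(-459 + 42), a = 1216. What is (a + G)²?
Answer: 1701397504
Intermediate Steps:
G = 40032 (G = -96*(-417) = 40032)
(a + G)² = (1216 + 40032)² = 41248² = 1701397504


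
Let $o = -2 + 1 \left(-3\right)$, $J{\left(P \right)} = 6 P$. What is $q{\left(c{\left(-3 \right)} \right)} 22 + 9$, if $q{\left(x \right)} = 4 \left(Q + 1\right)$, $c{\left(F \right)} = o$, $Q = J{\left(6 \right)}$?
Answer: $3265$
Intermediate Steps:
$Q = 36$ ($Q = 6 \cdot 6 = 36$)
$o = -5$ ($o = -2 - 3 = -5$)
$c{\left(F \right)} = -5$
$q{\left(x \right)} = 148$ ($q{\left(x \right)} = 4 \left(36 + 1\right) = 4 \cdot 37 = 148$)
$q{\left(c{\left(-3 \right)} \right)} 22 + 9 = 148 \cdot 22 + 9 = 3256 + 9 = 3265$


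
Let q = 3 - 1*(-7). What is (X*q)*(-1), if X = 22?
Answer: -220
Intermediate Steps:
q = 10 (q = 3 + 7 = 10)
(X*q)*(-1) = (22*10)*(-1) = 220*(-1) = -220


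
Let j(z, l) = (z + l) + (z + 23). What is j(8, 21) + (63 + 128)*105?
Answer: 20115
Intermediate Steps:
j(z, l) = 23 + l + 2*z (j(z, l) = (l + z) + (23 + z) = 23 + l + 2*z)
j(8, 21) + (63 + 128)*105 = (23 + 21 + 2*8) + (63 + 128)*105 = (23 + 21 + 16) + 191*105 = 60 + 20055 = 20115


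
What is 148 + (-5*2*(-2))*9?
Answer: 328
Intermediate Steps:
148 + (-5*2*(-2))*9 = 148 - 10*(-2)*9 = 148 + 20*9 = 148 + 180 = 328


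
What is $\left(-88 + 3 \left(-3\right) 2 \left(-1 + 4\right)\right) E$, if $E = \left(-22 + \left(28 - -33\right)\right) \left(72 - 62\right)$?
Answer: $-55380$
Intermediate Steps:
$E = 390$ ($E = \left(-22 + \left(28 + 33\right)\right) 10 = \left(-22 + 61\right) 10 = 39 \cdot 10 = 390$)
$\left(-88 + 3 \left(-3\right) 2 \left(-1 + 4\right)\right) E = \left(-88 + 3 \left(-3\right) 2 \left(-1 + 4\right)\right) 390 = \left(-88 - 9 \cdot 2 \cdot 3\right) 390 = \left(-88 - 54\right) 390 = \left(-142\right) 390 = -55380$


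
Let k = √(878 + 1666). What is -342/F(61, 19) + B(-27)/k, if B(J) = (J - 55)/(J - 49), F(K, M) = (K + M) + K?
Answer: -114/47 + 41*√159/24168 ≈ -2.4041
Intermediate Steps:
F(K, M) = M + 2*K
k = 4*√159 (k = √2544 = 4*√159 ≈ 50.438)
B(J) = (-55 + J)/(-49 + J)
-342/F(61, 19) + B(-27)/k = -342/(19 + 2*61) + ((-55 - 27)/(-49 - 27))/((4*√159)) = -342/(19 + 122) + (-82/(-76))*(√159/636) = -342/141 + (-1/76*(-82))*(√159/636) = -342*1/141 + 41*(√159/636)/38 = -114/47 + 41*√159/24168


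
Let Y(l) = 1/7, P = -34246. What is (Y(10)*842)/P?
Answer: -421/119861 ≈ -0.0035124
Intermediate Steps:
Y(l) = 1/7
(Y(10)*842)/P = ((1/7)*842)/(-34246) = (842/7)*(-1/34246) = -421/119861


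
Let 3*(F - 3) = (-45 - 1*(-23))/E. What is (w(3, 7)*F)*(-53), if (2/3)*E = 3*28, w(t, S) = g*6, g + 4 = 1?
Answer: 58936/21 ≈ 2806.5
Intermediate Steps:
g = -3 (g = -4 + 1 = -3)
w(t, S) = -18 (w(t, S) = -3*6 = -18)
E = 126 (E = 3*(3*28)/2 = (3/2)*84 = 126)
F = 556/189 (F = 3 + ((-45 - 1*(-23))/126)/3 = 3 + ((-45 + 23)*(1/126))/3 = 3 + (-22*1/126)/3 = 3 + (1/3)*(-11/63) = 3 - 11/189 = 556/189 ≈ 2.9418)
(w(3, 7)*F)*(-53) = -18*556/189*(-53) = -1112/21*(-53) = 58936/21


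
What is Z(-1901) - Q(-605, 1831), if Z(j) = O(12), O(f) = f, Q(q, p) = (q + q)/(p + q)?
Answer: 7961/613 ≈ 12.987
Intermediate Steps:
Q(q, p) = 2*q/(p + q) (Q(q, p) = (2*q)/(p + q) = 2*q/(p + q))
Z(j) = 12
Z(-1901) - Q(-605, 1831) = 12 - 2*(-605)/(1831 - 605) = 12 - 2*(-605)/1226 = 12 - 1*(-605/613) = 12 + 605/613 = 7961/613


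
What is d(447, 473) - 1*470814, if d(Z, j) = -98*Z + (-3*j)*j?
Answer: -1185807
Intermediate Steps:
d(Z, j) = -98*Z - 3*j**2
d(447, 473) - 1*470814 = (-98*447 - 3*473**2) - 1*470814 = (-43806 - 3*223729) - 470814 = (-43806 - 671187) - 470814 = -714993 - 470814 = -1185807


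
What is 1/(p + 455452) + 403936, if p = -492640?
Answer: 15021571967/37188 ≈ 4.0394e+5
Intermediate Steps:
1/(p + 455452) + 403936 = 1/(-492640 + 455452) + 403936 = 1/(-37188) + 403936 = -1/37188 + 403936 = 15021571967/37188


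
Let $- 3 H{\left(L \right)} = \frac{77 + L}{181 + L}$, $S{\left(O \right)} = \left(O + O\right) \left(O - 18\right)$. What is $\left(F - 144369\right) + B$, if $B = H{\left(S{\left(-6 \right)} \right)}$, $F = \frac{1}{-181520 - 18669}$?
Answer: $- \frac{40663900707979}{281665923} \approx -1.4437 \cdot 10^{5}$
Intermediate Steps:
$S{\left(O \right)} = 2 O \left(-18 + O\right)$
$F = - \frac{1}{200189}$ ($F = \frac{1}{-200189} = - \frac{1}{200189} \approx -4.9953 \cdot 10^{-6}$)
$H{\left(L \right)} = - \frac{77 + L}{3 \left(181 + L\right)}$ ($H{\left(L \right)} = - \frac{\left(77 + L\right) \frac{1}{181 + L}}{3} = - \frac{\frac{1}{181 + L} \left(77 + L\right)}{3} = - \frac{77 + L}{3 \left(181 + L\right)}$)
$B = - \frac{365}{1407}$ ($B = \frac{-77 - 2 \left(-6\right) \left(-18 - 6\right)}{3 \left(181 + 2 \left(-6\right) \left(-18 - 6\right)\right)} = \frac{-77 - 2 \left(-6\right) \left(-24\right)}{3 \left(181 + 2 \left(-6\right) \left(-24\right)\right)} = \frac{-77 - 288}{3 \left(181 + 288\right)} = \frac{-77 - 288}{3 \cdot 469} = \frac{1}{3} \cdot \frac{1}{469} \left(-365\right) = - \frac{365}{1407} \approx -0.25942$)
$\left(F - 144369\right) + B = \left(- \frac{1}{200189} - 144369\right) - \frac{365}{1407} = - \frac{28901085742}{200189} - \frac{365}{1407} = - \frac{40663900707979}{281665923}$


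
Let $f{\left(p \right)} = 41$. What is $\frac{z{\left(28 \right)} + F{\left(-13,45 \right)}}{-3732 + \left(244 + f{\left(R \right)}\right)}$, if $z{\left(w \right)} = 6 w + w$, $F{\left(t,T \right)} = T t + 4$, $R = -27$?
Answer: $\frac{385}{3447} \approx 0.11169$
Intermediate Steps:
$F{\left(t,T \right)} = 4 + T t$
$z{\left(w \right)} = 7 w$
$\frac{z{\left(28 \right)} + F{\left(-13,45 \right)}}{-3732 + \left(244 + f{\left(R \right)}\right)} = \frac{7 \cdot 28 + \left(4 + 45 \left(-13\right)\right)}{-3732 + \left(244 + 41\right)} = \frac{196 + \left(4 - 585\right)}{-3732 + 285} = \frac{196 - 581}{-3447} = \left(-385\right) \left(- \frac{1}{3447}\right) = \frac{385}{3447}$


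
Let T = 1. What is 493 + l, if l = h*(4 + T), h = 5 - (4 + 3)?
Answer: 483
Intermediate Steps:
h = -2 (h = 5 - 1*7 = 5 - 7 = -2)
l = -10 (l = -2*(4 + 1) = -2*5 = -10)
493 + l = 493 - 10 = 483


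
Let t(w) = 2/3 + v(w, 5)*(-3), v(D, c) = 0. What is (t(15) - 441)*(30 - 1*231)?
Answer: 88507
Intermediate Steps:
t(w) = ⅔ (t(w) = 2/3 + 0*(-3) = 2*(⅓) + 0 = ⅔ + 0 = ⅔)
(t(15) - 441)*(30 - 1*231) = (⅔ - 441)*(30 - 1*231) = -1321*(30 - 231)/3 = -1321/3*(-201) = 88507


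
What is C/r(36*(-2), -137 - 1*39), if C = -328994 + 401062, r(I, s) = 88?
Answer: 18017/22 ≈ 818.95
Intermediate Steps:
C = 72068
C/r(36*(-2), -137 - 1*39) = 72068/88 = 72068*(1/88) = 18017/22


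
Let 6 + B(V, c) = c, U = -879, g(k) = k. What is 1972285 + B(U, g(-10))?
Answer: 1972269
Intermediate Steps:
B(V, c) = -6 + c
1972285 + B(U, g(-10)) = 1972285 + (-6 - 10) = 1972285 - 16 = 1972269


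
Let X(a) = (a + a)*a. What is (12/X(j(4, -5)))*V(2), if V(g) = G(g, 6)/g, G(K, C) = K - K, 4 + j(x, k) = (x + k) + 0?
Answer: 0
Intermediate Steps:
j(x, k) = -4 + k + x (j(x, k) = -4 + ((x + k) + 0) = -4 + ((k + x) + 0) = -4 + (k + x) = -4 + k + x)
X(a) = 2*a² (X(a) = (2*a)*a = 2*a²)
G(K, C) = 0
V(g) = 0 (V(g) = 0/g = 0)
(12/X(j(4, -5)))*V(2) = (12/((2*(-4 - 5 + 4)²)))*0 = (12/((2*(-5)²)))*0 = (12/((2*25)))*0 = (12/50)*0 = (12*(1/50))*0 = (6/25)*0 = 0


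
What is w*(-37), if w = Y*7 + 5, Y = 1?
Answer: -444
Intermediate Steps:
w = 12 (w = 1*7 + 5 = 7 + 5 = 12)
w*(-37) = 12*(-37) = -444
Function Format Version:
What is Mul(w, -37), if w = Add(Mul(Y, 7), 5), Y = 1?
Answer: -444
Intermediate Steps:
w = 12 (w = Add(Mul(1, 7), 5) = Add(7, 5) = 12)
Mul(w, -37) = Mul(12, -37) = -444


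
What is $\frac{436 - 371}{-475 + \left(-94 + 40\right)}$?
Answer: $- \frac{65}{529} \approx -0.12287$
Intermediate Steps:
$\frac{436 - 371}{-475 + \left(-94 + 40\right)} = \frac{65}{-475 - 54} = \frac{65}{-529} = 65 \left(- \frac{1}{529}\right) = - \frac{65}{529}$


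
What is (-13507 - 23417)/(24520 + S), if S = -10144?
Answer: -3077/1198 ≈ -2.5684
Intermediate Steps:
(-13507 - 23417)/(24520 + S) = (-13507 - 23417)/(24520 - 10144) = -36924/14376 = -36924*1/14376 = -3077/1198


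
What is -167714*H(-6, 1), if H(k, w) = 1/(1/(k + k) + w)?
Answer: -2012568/11 ≈ -1.8296e+5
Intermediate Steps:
H(k, w) = 1/(w + 1/(2*k)) (H(k, w) = 1/(1/(2*k) + w) = 1/(w + 1/(2*k)))
-167714*H(-6, 1) = -335428*(-6)/(1 + 2*(-6)*1) = -335428*(-6)/(1 - 12) = -335428*(-6)/(-11) = -335428*(-6)*(-1)/11 = -167714*12/11 = -2012568/11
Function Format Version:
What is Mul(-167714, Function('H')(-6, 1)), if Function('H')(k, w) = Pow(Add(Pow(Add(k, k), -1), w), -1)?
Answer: Rational(-2012568, 11) ≈ -1.8296e+5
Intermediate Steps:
Function('H')(k, w) = Pow(Add(w, Mul(Rational(1, 2), Pow(k, -1))), -1) (Function('H')(k, w) = Pow(Add(Pow(Mul(2, k), -1), w), -1) = Pow(Add(Mul(Rational(1, 2), Pow(k, -1)), w), -1) = Pow(Add(w, Mul(Rational(1, 2), Pow(k, -1))), -1))
Mul(-167714, Function('H')(-6, 1)) = Mul(-167714, Mul(2, -6, Pow(Add(1, Mul(2, -6, 1)), -1))) = Mul(-167714, Mul(2, -6, Pow(Add(1, -12), -1))) = Mul(-167714, Mul(2, -6, Pow(-11, -1))) = Mul(-167714, Mul(2, -6, Rational(-1, 11))) = Mul(-167714, Rational(12, 11)) = Rational(-2012568, 11)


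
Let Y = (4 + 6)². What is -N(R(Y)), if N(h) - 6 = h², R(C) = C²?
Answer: -100000006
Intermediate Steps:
Y = 100 (Y = 10² = 100)
N(h) = 6 + h²
-N(R(Y)) = -(6 + (100²)²) = -(6 + 10000²) = -(6 + 100000000) = -1*100000006 = -100000006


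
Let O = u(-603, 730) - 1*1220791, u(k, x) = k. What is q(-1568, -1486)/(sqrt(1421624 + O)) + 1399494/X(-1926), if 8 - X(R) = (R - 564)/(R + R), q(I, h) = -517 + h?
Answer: 898475148/4721 - 2003*sqrt(200230)/200230 ≈ 1.9031e+5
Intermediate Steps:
O = -1221394 (O = -603 - 1*1220791 = -603 - 1220791 = -1221394)
X(R) = 8 - (-564 + R)/(2*R) (X(R) = 8 - (R - 564)/(R + R) = 8 - (-564 + R)/(2*R))
q(-1568, -1486)/(sqrt(1421624 + O)) + 1399494/X(-1926) = (-517 - 1486)/(sqrt(1421624 - 1221394)) + 1399494/(15/2 + 282/(-1926)) = -2003*sqrt(200230)/200230 + 1399494/(15/2 + 282*(-1/1926)) = -2003*sqrt(200230)/200230 + 1399494/(15/2 - 47/321) = -2003*sqrt(200230)/200230 + 1399494/(4721/642) = -2003*sqrt(200230)/200230 + 1399494*(642/4721) = -2003*sqrt(200230)/200230 + 898475148/4721 = 898475148/4721 - 2003*sqrt(200230)/200230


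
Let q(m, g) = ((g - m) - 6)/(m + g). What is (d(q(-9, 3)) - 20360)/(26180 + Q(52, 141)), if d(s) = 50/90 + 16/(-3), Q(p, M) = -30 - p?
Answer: -183283/234882 ≈ -0.78032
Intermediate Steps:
q(m, g) = (-6 + g - m)/(g + m)
d(s) = -43/9 (d(s) = 50*(1/90) + 16*(-⅓) = 5/9 - 16/3 = -43/9)
(d(q(-9, 3)) - 20360)/(26180 + Q(52, 141)) = (-43/9 - 20360)/(26180 + (-30 - 1*52)) = -183283/(9*(26180 + (-30 - 52))) = -183283/(9*(26180 - 82)) = -183283/9/26098 = -183283/9*1/26098 = -183283/234882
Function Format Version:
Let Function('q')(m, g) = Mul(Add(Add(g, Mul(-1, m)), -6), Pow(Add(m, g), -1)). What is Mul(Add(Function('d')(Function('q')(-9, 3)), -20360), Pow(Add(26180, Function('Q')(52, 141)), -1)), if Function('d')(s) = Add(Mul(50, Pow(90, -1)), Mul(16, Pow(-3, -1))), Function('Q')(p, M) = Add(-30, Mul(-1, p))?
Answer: Rational(-183283, 234882) ≈ -0.78032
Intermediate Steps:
Function('q')(m, g) = Mul(Pow(Add(g, m), -1), Add(-6, g, Mul(-1, m))) (Function('q')(m, g) = Mul(Add(-6, g, Mul(-1, m)), Pow(Add(g, m), -1)) = Mul(Pow(Add(g, m), -1), Add(-6, g, Mul(-1, m))))
Function('d')(s) = Rational(-43, 9) (Function('d')(s) = Add(Mul(50, Rational(1, 90)), Mul(16, Rational(-1, 3))) = Add(Rational(5, 9), Rational(-16, 3)) = Rational(-43, 9))
Mul(Add(Function('d')(Function('q')(-9, 3)), -20360), Pow(Add(26180, Function('Q')(52, 141)), -1)) = Mul(Add(Rational(-43, 9), -20360), Pow(Add(26180, Add(-30, Mul(-1, 52))), -1)) = Mul(Rational(-183283, 9), Pow(Add(26180, Add(-30, -52)), -1)) = Mul(Rational(-183283, 9), Pow(Add(26180, -82), -1)) = Mul(Rational(-183283, 9), Pow(26098, -1)) = Mul(Rational(-183283, 9), Rational(1, 26098)) = Rational(-183283, 234882)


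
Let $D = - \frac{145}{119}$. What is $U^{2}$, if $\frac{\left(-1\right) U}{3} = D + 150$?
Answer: $\frac{2821203225}{14161} \approx 1.9922 \cdot 10^{5}$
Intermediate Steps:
$D = - \frac{145}{119}$ ($D = \left(-145\right) \frac{1}{119} = - \frac{145}{119} \approx -1.2185$)
$U = - \frac{53115}{119}$ ($U = - 3 \left(- \frac{145}{119} + 150\right) = \left(-3\right) \frac{17705}{119} = - \frac{53115}{119} \approx -446.34$)
$U^{2} = \left(- \frac{53115}{119}\right)^{2} = \frac{2821203225}{14161}$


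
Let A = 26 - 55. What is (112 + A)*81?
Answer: 6723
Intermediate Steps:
A = -29
(112 + A)*81 = (112 - 29)*81 = 83*81 = 6723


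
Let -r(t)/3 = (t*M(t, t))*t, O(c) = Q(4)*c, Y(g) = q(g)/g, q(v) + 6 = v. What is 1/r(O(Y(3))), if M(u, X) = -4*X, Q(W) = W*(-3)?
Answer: 1/20736 ≈ 4.8225e-5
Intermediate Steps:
q(v) = -6 + v
Q(W) = -3*W
Y(g) = (-6 + g)/g
O(c) = -12*c (O(c) = (-3*4)*c = -12*c)
r(t) = 12*t**3 (r(t) = -3*t*(-4*t)*t = -3*(-4*t**2)*t = -(-12)*t**3 = 12*t**3)
1/r(O(Y(3))) = 1/(12*(-12*(-6 + 3)/3)**3) = 1/(12*(-4*(-3))**3) = 1/(12*(-12*(-1))**3) = 1/(12*12**3) = 1/(12*1728) = 1/20736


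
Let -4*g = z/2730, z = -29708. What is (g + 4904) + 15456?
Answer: 7941461/390 ≈ 20363.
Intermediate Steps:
g = 1061/390 (g = -(-7427)/2730 = -1/4*(-2122/195) = 1061/390 ≈ 2.7205)
(g + 4904) + 15456 = (1061/390 + 4904) + 15456 = 1913621/390 + 15456 = 7941461/390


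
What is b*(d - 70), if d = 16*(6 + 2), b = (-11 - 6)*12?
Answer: -11832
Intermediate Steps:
b = -204 (b = -17*12 = -204)
d = 128 (d = 16*8 = 128)
b*(d - 70) = -204*(128 - 70) = -204*58 = -11832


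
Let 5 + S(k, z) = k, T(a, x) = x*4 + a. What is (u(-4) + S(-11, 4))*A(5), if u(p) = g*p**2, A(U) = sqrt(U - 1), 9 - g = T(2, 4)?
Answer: -320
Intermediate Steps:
T(a, x) = a + 4*x (T(a, x) = 4*x + a = a + 4*x)
g = -9 (g = 9 - (2 + 4*4) = 9 - (2 + 16) = 9 - 1*18 = 9 - 18 = -9)
S(k, z) = -5 + k
A(U) = sqrt(-1 + U)
u(p) = -9*p**2
(u(-4) + S(-11, 4))*A(5) = (-9*(-4)**2 + (-5 - 11))*sqrt(-1 + 5) = (-9*16 - 16)*sqrt(4) = (-144 - 16)*2 = -160*2 = -320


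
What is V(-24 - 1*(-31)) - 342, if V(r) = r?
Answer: -335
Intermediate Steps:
V(-24 - 1*(-31)) - 342 = (-24 - 1*(-31)) - 342 = (-24 + 31) - 342 = 7 - 342 = -335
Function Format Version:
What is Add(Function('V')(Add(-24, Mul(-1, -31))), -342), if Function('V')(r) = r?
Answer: -335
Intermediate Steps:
Add(Function('V')(Add(-24, Mul(-1, -31))), -342) = Add(Add(-24, Mul(-1, -31)), -342) = Add(Add(-24, 31), -342) = Add(7, -342) = -335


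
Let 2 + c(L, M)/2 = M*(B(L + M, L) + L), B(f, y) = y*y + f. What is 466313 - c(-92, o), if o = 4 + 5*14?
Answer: -770075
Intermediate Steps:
o = 74 (o = 4 + 70 = 74)
B(f, y) = f + y² (B(f, y) = y² + f = f + y²)
c(L, M) = -4 + 2*M*(M + L² + 2*L) (c(L, M) = -4 + 2*(M*(((L + M) + L²) + L)) = -4 + 2*(M*((L + M + L²) + L)) = -4 + 2*(M*(M + L² + 2*L)) = -4 + 2*M*(M + L² + 2*L))
466313 - c(-92, o) = 466313 - (-4 + 2*(-92)*74 + 2*74*(-92 + 74 + (-92)²)) = 466313 - (-4 - 13616 + 2*74*(-92 + 74 + 8464)) = 466313 - (-4 - 13616 + 2*74*8446) = 466313 - (-4 - 13616 + 1250008) = 466313 - 1*1236388 = 466313 - 1236388 = -770075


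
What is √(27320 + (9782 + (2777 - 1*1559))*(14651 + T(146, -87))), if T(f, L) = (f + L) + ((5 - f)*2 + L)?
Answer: 4*√9861145 ≈ 12561.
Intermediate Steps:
T(f, L) = 10 - f + 2*L (T(f, L) = (L + f) + ((10 - 2*f) + L) = (L + f) + (10 + L - 2*f) = 10 - f + 2*L)
√(27320 + (9782 + (2777 - 1*1559))*(14651 + T(146, -87))) = √(27320 + (9782 + (2777 - 1*1559))*(14651 + (10 - 1*146 + 2*(-87)))) = √(27320 + (9782 + (2777 - 1559))*(14651 + (10 - 146 - 174))) = √(27320 + (9782 + 1218)*(14651 - 310)) = √(27320 + 11000*14341) = √(27320 + 157751000) = √157778320 = 4*√9861145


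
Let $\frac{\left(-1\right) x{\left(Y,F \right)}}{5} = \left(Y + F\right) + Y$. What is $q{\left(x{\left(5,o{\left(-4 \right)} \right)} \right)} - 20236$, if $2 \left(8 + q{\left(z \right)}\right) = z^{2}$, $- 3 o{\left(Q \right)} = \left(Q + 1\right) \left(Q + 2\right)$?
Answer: $-19444$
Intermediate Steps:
$o{\left(Q \right)} = - \frac{\left(1 + Q\right) \left(2 + Q\right)}{3}$ ($o{\left(Q \right)} = - \frac{\left(Q + 1\right) \left(Q + 2\right)}{3} = - \frac{\left(1 + Q\right) \left(2 + Q\right)}{3}$)
$x{\left(Y,F \right)} = - 10 Y - 5 F$ ($x{\left(Y,F \right)} = - 5 \left(\left(Y + F\right) + Y\right) = - 5 \left(\left(F + Y\right) + Y\right) = - 5 \left(F + 2 Y\right) = - 10 Y - 5 F$)
$q{\left(z \right)} = -8 + \frac{z^{2}}{2}$
$q{\left(x{\left(5,o{\left(-4 \right)} \right)} \right)} - 20236 = \left(-8 + \frac{\left(\left(-10\right) 5 - 5 \left(- \frac{2}{3} - -4 - \frac{\left(-4\right)^{2}}{3}\right)\right)^{2}}{2}\right) - 20236 = \left(-8 + \frac{\left(-50 - 5 \left(- \frac{2}{3} + 4 - \frac{16}{3}\right)\right)^{2}}{2}\right) - 20236 = \left(-8 + \frac{\left(-50 - -10\right)^{2}}{2}\right) - 20236 = \left(-8 + \frac{\left(-50 + 10\right)^{2}}{2}\right) - 20236 = \left(-8 + \frac{\left(-40\right)^{2}}{2}\right) - 20236 = \left(-8 + \frac{1}{2} \cdot 1600\right) - 20236 = \left(-8 + 800\right) - 20236 = 792 - 20236 = -19444$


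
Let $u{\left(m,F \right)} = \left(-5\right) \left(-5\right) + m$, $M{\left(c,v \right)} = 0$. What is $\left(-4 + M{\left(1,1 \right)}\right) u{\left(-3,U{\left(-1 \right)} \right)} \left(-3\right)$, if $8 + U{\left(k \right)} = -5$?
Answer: $264$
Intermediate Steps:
$U{\left(k \right)} = -13$ ($U{\left(k \right)} = -8 - 5 = -13$)
$u{\left(m,F \right)} = 25 + m$
$\left(-4 + M{\left(1,1 \right)}\right) u{\left(-3,U{\left(-1 \right)} \right)} \left(-3\right) = \left(-4 + 0\right) \left(25 - 3\right) \left(-3\right) = - 4 \cdot 22 \left(-3\right) = \left(-4\right) \left(-66\right) = 264$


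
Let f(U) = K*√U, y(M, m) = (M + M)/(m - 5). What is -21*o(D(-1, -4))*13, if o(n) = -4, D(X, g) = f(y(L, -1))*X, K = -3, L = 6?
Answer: 1092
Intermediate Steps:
y(M, m) = 2*M/(-5 + m) (y(M, m) = (2*M)/(-5 + m) = 2*M/(-5 + m))
f(U) = -3*√U
D(X, g) = -3*I*X*√2 (D(X, g) = (-3*2*√3*(I*√6/6))*X = (-3*I*√2)*X = -3*I*X*√2)
-21*o(D(-1, -4))*13 = -21*(-4)*13 = 84*13 = 1092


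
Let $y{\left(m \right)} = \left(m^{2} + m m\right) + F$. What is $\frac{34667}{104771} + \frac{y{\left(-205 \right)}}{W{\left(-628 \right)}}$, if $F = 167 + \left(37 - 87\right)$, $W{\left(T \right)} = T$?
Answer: $- \frac{8796489881}{65796188} \approx -133.69$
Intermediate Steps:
$F = 117$ ($F = 167 + \left(37 - 87\right) = 167 - 50 = 117$)
$y{\left(m \right)} = 117 + 2 m^{2}$ ($y{\left(m \right)} = \left(m^{2} + m m\right) + 117 = \left(m^{2} + m^{2}\right) + 117 = 2 m^{2} + 117 = 117 + 2 m^{2}$)
$\frac{34667}{104771} + \frac{y{\left(-205 \right)}}{W{\left(-628 \right)}} = \frac{34667}{104771} + \frac{117 + 2 \left(-205\right)^{2}}{-628} = 34667 \cdot \frac{1}{104771} + \left(117 + 2 \cdot 42025\right) \left(- \frac{1}{628}\right) = \frac{34667}{104771} + \left(117 + 84050\right) \left(- \frac{1}{628}\right) = \frac{34667}{104771} + 84167 \left(- \frac{1}{628}\right) = \frac{34667}{104771} - \frac{84167}{628} = - \frac{8796489881}{65796188}$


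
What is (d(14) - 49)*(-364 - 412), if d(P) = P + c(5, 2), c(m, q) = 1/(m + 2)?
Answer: 189344/7 ≈ 27049.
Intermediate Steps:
c(m, q) = 1/(2 + m)
d(P) = ⅐ + P (d(P) = P + 1/(2 + 5) = P + 1/7 = P + ⅐ = ⅐ + P)
(d(14) - 49)*(-364 - 412) = ((⅐ + 14) - 49)*(-364 - 412) = (99/7 - 49)*(-776) = -244/7*(-776) = 189344/7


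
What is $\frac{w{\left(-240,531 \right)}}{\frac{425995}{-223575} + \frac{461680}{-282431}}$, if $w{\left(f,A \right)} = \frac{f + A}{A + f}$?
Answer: $- \frac{435479385}{1541615861} \approx -0.28248$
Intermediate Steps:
$w{\left(f,A \right)} = 1$ ($w{\left(f,A \right)} = \frac{A + f}{A + f} = 1$)
$\frac{w{\left(-240,531 \right)}}{\frac{425995}{-223575} + \frac{461680}{-282431}} = 1 \frac{1}{\frac{425995}{-223575} + \frac{461680}{-282431}} = 1 \frac{1}{425995 \left(- \frac{1}{223575}\right) + 461680 \left(- \frac{1}{282431}\right)} = 1 \frac{1}{- \frac{85199}{44715} - \frac{15920}{9739}} = 1 \frac{1}{- \frac{1541615861}{435479385}} = 1 \left(- \frac{435479385}{1541615861}\right) = - \frac{435479385}{1541615861}$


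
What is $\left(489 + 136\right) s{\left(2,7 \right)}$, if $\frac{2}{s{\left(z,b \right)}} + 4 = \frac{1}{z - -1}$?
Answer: $- \frac{3750}{11} \approx -340.91$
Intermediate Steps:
$s{\left(z,b \right)} = \frac{2}{-4 + \frac{1}{1 + z}}$ ($s{\left(z,b \right)} = \frac{2}{-4 + \frac{1}{z - -1}} = \frac{2}{-4 + \frac{1}{z + 1}} = \frac{2}{-4 + \frac{1}{1 + z}}$)
$\left(489 + 136\right) s{\left(2,7 \right)} = \left(489 + 136\right) \frac{2 \left(-1 - 2\right)}{3 + 4 \cdot 2} = 625 \frac{2 \left(-1 - 2\right)}{3 + 8} = 625 \cdot 2 \cdot \frac{1}{11} \left(-3\right) = 625 \left(- \frac{6}{11}\right) = - \frac{3750}{11}$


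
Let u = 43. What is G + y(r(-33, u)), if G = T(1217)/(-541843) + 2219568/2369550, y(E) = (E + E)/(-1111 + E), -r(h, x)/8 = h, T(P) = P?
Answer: 5125702420383/16477025701675 ≈ 0.31108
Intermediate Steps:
r(h, x) = -8*h
y(E) = 2*E/(-1111 + E) (y(E) = (2*E)/(-1111 + E) = 2*E/(-1111 + E))
G = 199962273579/213987346775 (G = 1217/(-541843) + 2219568/2369550 = 1217*(-1/541843) + 2219568*(1/2369550) = -1217/541843 + 369928/394925 = 199962273579/213987346775 ≈ 0.93446)
G + y(r(-33, u)) = 199962273579/213987346775 + 2*(-8*(-33))/(-1111 - 8*(-33)) = 199962273579/213987346775 + 2*264/(-1111 + 264) = 199962273579/213987346775 + 2*264/(-847) = 199962273579/213987346775 + 2*264*(-1/847) = 199962273579/213987346775 - 48/77 = 5125702420383/16477025701675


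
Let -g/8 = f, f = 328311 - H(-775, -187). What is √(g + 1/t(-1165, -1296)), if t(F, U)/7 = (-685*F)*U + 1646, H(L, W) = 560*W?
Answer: I*√181571076883930557757461710/7239671278 ≈ 1861.3*I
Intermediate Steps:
t(F, U) = 11522 - 4795*F*U (t(F, U) = 7*((-685*F)*U + 1646) = 7*(-685*F*U + 1646) = 7*(1646 - 685*F*U) = 11522 - 4795*F*U)
f = 433031 (f = 328311 - 560*(-187) = 328311 - 1*(-104720) = 328311 + 104720 = 433031)
g = -3464248 (g = -8*433031 = -3464248)
√(g + 1/t(-1165, -1296)) = √(-3464248 + 1/(11522 - 4795*(-1165)*(-1296))) = √(-3464248 + 1/(11522 - 7239682800)) = √(-3464248 + 1/(-7239671278)) = √(-3464248 - 1/7239671278) = √(-25080016745468945/7239671278) = I*√181571076883930557757461710/7239671278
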